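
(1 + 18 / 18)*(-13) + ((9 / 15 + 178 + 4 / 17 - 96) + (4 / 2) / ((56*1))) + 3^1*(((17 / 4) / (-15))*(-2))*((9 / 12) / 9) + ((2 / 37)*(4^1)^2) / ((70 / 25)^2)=211270519 / 3698520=57.12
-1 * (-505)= 505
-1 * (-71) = 71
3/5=0.60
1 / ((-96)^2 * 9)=1 / 82944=0.00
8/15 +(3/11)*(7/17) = 1811/2805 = 0.65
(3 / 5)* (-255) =-153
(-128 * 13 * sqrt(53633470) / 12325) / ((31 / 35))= -11648 * sqrt(53633470) / 76415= -1116.33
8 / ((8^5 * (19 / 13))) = 13 / 77824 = 0.00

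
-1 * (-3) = 3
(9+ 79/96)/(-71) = -0.14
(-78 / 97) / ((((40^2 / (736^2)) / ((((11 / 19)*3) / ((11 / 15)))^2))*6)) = -8912592 / 35017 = -254.52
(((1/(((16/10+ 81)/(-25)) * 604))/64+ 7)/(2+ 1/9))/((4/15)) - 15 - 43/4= -850343369/63859712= -13.32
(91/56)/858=1/528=0.00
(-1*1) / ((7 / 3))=-3 / 7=-0.43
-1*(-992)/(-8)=-124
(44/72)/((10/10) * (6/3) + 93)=11/1710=0.01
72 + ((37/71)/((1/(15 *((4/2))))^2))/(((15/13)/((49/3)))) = 476492/71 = 6711.15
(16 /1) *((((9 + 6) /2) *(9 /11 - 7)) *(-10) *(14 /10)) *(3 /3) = 114240 /11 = 10385.45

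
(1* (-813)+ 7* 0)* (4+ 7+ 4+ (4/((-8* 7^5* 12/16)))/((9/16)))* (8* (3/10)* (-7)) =7378574452/36015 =204875.04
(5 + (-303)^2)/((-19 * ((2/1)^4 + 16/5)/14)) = -1606745/456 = -3523.56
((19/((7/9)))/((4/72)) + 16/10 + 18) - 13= 15621/35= 446.31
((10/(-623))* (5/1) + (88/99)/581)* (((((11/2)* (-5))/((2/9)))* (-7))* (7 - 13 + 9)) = -3022635/14774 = -204.59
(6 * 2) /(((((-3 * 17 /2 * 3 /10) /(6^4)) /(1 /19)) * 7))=-34560 /2261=-15.29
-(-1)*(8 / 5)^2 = 64 / 25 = 2.56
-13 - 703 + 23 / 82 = -58689 / 82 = -715.72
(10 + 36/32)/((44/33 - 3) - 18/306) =-4539/704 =-6.45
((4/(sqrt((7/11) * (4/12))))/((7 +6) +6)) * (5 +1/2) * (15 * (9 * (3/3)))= 2970 * sqrt(231)/133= 339.40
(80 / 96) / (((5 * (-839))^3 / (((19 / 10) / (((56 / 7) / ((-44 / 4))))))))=209 / 7087076628000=0.00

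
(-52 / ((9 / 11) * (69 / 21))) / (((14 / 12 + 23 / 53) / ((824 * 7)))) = -2448077632 / 35121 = -69704.10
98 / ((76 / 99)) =4851 / 38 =127.66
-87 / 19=-4.58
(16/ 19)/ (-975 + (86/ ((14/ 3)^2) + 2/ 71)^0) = -8/ 9253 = -0.00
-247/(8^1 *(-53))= 0.58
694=694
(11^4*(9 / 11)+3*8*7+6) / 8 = 12153 / 8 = 1519.12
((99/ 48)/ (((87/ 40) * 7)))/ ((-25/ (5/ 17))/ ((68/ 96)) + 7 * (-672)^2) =55/ 1283353008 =0.00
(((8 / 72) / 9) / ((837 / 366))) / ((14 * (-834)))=-0.00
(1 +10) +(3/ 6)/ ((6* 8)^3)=2433025/ 221184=11.00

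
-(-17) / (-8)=-17 / 8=-2.12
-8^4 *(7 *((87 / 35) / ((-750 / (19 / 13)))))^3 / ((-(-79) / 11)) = 942144338432 / 42373779296875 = 0.02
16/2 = 8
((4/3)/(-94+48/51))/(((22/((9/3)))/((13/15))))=-221/130515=-0.00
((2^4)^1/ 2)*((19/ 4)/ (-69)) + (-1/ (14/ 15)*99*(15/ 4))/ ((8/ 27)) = -41515349/ 30912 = -1343.02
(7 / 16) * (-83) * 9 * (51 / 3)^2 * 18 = -13600629 / 8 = -1700078.62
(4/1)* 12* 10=480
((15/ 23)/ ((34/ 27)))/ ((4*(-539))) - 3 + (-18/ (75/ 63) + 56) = 1596624299/ 42149800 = 37.88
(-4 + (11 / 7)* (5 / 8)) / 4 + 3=503 / 224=2.25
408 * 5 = 2040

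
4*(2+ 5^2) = 108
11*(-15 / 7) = -165 / 7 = -23.57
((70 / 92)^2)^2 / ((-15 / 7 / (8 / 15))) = -420175 / 5037138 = -0.08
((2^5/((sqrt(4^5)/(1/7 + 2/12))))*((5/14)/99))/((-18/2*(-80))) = 13/8382528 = 0.00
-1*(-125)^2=-15625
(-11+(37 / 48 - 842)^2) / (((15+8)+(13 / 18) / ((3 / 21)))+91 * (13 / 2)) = 1630438297 / 1427456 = 1142.20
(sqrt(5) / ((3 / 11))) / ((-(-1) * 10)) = 11 * sqrt(5) / 30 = 0.82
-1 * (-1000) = 1000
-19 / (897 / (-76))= 1444 / 897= 1.61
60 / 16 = 15 / 4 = 3.75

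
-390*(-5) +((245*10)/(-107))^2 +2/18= 254963899/103041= 2474.39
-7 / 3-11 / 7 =-82 / 21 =-3.90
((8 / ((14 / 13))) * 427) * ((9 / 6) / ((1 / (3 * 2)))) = 28548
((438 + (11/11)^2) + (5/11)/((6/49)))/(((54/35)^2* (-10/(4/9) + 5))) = -1022665/96228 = -10.63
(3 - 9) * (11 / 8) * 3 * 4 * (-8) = 792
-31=-31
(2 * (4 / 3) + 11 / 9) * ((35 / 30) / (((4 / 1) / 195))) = 15925 / 72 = 221.18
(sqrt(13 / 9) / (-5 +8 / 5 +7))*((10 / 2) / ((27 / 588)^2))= 480200*sqrt(13) / 2187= 791.67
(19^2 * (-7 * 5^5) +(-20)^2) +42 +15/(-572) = -4516759691/572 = -7896433.03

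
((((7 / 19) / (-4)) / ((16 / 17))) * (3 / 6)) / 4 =-119 / 9728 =-0.01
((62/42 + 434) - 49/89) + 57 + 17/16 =14742317/29904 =492.99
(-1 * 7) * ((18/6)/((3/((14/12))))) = -49/6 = -8.17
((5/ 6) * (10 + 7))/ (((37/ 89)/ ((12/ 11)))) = 15130/ 407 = 37.17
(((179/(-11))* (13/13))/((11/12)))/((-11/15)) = 32220/1331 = 24.21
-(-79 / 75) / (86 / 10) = 79 / 645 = 0.12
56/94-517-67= -27420/47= -583.40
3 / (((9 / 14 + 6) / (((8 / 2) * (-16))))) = -896 / 31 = -28.90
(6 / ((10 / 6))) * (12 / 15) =72 / 25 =2.88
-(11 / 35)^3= -1331 / 42875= -0.03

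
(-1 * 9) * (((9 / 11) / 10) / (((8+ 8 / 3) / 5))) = -243 / 704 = -0.35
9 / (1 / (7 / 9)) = 7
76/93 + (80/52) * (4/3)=1156/403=2.87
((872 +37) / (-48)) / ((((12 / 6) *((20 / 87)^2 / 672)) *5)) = -48161547 / 2000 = -24080.77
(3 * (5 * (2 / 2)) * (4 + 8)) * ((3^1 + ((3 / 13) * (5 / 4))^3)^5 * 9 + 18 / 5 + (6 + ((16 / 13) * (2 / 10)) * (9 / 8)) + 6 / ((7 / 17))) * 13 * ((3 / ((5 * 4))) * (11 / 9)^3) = 1474183.68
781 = 781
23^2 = 529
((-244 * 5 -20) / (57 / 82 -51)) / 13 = 20336 / 10725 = 1.90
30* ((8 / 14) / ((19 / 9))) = 1080 / 133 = 8.12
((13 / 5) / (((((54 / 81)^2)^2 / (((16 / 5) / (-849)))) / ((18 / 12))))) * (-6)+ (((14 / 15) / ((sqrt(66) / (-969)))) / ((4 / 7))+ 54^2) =20633859 / 7075 -15827 * sqrt(66) / 660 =2721.63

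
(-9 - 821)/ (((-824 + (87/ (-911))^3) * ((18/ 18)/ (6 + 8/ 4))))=5020225325840/ 622992476047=8.06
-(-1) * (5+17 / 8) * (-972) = -13851 / 2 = -6925.50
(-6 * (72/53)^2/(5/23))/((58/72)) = -25754112/407305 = -63.23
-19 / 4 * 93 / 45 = -589 / 60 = -9.82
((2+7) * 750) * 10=67500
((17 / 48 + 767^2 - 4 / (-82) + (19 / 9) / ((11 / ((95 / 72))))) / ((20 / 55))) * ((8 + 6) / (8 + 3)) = 2406970656125 / 1168992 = 2059013.80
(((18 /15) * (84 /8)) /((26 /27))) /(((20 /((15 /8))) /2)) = 5103 /2080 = 2.45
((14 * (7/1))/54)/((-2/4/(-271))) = 26558/27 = 983.63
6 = 6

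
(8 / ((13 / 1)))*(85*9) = 6120 / 13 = 470.77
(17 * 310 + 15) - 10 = 5275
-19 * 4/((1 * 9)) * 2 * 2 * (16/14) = -38.60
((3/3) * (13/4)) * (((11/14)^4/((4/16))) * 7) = 190333/5488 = 34.68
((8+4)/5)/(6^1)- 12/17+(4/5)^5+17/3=906599/159375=5.69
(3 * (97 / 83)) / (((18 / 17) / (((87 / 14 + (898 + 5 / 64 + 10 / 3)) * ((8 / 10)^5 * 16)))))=257475968128 / 16340625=15756.80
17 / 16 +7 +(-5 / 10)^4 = 8.12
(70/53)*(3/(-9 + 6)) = -70/53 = -1.32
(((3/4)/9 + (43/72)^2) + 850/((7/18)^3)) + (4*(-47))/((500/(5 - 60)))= 643391963479/44452800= 14473.60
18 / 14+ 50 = 359 / 7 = 51.29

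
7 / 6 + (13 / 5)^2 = 1189 / 150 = 7.93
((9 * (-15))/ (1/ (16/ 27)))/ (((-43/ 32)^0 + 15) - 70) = 40/ 27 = 1.48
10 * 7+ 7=77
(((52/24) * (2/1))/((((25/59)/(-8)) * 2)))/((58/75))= -1534/29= -52.90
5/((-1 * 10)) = -1/2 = -0.50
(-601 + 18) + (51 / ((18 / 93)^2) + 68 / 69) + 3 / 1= 71981 / 92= 782.40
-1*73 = -73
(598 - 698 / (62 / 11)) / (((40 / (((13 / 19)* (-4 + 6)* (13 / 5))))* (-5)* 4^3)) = -2484131 / 18848000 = -0.13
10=10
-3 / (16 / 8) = -3 / 2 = -1.50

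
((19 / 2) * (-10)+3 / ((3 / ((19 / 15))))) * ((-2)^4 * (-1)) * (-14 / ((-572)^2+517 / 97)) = -30549568 / 476060475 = -0.06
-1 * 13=-13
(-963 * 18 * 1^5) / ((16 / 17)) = -147339 / 8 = -18417.38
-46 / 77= -0.60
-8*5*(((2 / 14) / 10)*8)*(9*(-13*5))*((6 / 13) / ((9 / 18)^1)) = 17280 / 7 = 2468.57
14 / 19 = 0.74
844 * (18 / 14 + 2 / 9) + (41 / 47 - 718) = 1645045 / 2961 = 555.57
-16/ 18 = -8/ 9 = -0.89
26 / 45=0.58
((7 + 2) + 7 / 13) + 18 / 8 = 613 / 52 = 11.79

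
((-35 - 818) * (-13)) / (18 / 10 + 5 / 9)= 499005 / 106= 4707.59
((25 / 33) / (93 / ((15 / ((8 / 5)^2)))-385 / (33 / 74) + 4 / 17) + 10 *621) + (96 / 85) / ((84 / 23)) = 6210.31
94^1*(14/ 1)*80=105280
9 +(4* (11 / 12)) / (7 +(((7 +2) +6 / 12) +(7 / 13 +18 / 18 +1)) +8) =19267 / 2109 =9.14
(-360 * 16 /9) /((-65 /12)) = 1536 /13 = 118.15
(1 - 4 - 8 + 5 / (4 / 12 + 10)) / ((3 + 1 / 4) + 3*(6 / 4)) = -1304 / 961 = -1.36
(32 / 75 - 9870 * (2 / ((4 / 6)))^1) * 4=-8882872 / 75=-118438.29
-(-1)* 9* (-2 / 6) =-3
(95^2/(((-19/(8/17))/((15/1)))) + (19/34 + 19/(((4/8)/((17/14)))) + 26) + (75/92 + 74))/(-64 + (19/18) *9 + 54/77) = 77204567/1295774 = 59.58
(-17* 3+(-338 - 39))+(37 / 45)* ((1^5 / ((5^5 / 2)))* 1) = -60187426 / 140625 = -428.00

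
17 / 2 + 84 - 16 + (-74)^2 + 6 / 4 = 5554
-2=-2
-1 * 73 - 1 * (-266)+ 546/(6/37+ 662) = 339193/1750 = 193.82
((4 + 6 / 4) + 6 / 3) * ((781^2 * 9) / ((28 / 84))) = 123517102.50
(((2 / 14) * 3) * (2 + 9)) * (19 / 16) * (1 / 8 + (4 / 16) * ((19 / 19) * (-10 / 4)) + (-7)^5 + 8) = -21066573 / 224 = -94047.20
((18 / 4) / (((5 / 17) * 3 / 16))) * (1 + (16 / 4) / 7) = 4488 / 35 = 128.23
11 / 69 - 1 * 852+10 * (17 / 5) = -56431 / 69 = -817.84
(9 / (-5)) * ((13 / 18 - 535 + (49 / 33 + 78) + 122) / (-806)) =-0.74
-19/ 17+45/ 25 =58/ 85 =0.68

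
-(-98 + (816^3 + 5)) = -543338403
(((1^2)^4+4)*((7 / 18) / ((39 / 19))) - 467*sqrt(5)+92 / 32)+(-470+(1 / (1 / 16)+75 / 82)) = -467*sqrt(5) - 51722759 / 115128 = -1493.51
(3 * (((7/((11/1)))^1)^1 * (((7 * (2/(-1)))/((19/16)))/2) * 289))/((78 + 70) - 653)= 679728/105545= 6.44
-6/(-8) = 3/4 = 0.75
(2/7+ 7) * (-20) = -1020/7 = -145.71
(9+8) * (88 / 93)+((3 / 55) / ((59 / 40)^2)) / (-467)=26751228632 / 1663016421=16.09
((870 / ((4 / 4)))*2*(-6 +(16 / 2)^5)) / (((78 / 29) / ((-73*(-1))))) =20113574660 / 13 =1547198050.77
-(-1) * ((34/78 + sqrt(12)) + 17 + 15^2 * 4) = 2 * sqrt(3) + 35780/39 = 920.90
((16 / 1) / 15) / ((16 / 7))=7 / 15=0.47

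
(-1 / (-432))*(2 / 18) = 1 / 3888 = 0.00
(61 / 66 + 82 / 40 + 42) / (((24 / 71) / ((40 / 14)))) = 2107493 / 5544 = 380.14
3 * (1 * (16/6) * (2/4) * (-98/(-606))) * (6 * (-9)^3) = -285768/101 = -2829.39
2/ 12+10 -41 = -30.83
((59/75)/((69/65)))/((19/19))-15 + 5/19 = -275227/19665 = -14.00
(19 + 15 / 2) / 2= 53 / 4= 13.25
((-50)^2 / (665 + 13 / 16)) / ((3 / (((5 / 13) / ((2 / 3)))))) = 100000 / 138489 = 0.72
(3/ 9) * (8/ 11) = 8/ 33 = 0.24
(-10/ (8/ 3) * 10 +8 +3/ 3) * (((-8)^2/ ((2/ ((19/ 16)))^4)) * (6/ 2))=-22284891/ 32768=-680.08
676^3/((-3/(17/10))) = -2625784096/15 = -175052273.07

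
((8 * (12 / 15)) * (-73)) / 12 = -584 / 15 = -38.93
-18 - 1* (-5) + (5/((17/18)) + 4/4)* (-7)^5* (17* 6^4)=-2330660317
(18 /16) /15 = 3 /40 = 0.08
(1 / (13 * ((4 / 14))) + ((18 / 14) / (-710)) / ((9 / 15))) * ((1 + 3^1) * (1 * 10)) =68800 / 6461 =10.65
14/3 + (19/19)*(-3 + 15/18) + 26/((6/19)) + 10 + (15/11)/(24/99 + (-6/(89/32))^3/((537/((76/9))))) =117196206617/1056175368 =110.96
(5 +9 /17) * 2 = 188 /17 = 11.06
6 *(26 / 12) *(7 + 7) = 182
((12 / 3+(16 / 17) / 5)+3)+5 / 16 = 10201 / 1360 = 7.50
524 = 524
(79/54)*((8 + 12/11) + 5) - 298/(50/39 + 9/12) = -23732207/188298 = -126.04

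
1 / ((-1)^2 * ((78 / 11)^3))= 0.00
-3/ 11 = -0.27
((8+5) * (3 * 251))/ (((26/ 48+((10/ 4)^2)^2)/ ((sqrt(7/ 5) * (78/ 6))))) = 6108336 * sqrt(35)/ 9505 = 3801.94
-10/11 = -0.91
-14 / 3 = -4.67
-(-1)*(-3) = -3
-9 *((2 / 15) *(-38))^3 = 438976 / 375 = 1170.60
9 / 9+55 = 56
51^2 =2601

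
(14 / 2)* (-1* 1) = -7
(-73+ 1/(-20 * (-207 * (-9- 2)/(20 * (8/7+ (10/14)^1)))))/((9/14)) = -113.56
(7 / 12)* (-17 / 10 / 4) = -119 / 480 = -0.25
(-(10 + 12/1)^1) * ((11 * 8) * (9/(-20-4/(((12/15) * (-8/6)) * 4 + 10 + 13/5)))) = 27225/32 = 850.78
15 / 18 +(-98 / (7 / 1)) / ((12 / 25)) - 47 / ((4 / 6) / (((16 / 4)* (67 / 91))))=-64417 / 273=-235.96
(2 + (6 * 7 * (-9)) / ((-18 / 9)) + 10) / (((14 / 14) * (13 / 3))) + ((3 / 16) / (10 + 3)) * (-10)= 4809 / 104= 46.24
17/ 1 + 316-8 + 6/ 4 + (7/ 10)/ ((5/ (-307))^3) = -101066488/ 625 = -161706.38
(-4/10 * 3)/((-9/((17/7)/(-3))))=-34/315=-0.11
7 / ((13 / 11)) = 77 / 13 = 5.92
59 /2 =29.50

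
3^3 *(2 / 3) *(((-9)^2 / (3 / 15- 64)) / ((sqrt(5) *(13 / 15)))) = -21870 *sqrt(5) / 4147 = -11.79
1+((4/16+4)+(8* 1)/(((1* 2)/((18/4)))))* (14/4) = 631/8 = 78.88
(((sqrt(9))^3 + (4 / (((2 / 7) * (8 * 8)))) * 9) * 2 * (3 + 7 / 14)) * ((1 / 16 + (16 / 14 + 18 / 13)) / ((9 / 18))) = 3495717 / 3328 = 1050.40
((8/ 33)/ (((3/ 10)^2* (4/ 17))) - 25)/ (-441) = 575/ 18711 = 0.03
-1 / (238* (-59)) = 1 / 14042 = 0.00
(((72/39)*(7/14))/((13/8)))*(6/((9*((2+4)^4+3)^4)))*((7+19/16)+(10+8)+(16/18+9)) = 20780/4330776967032321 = 0.00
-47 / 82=-0.57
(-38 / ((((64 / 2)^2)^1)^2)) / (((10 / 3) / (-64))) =57 / 81920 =0.00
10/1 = 10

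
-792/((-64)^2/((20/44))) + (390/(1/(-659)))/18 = -21931655/1536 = -14278.42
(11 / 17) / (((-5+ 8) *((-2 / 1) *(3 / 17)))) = -11 / 18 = -0.61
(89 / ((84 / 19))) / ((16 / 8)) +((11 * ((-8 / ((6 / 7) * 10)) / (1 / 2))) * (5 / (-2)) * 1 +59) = 20227 / 168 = 120.40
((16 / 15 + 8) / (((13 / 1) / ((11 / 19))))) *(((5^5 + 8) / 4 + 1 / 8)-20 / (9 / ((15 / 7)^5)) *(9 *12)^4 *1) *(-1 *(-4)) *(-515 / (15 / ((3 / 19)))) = 119601210373.09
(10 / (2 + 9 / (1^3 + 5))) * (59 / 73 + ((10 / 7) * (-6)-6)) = -140660 / 3577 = -39.32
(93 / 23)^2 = 8649 / 529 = 16.35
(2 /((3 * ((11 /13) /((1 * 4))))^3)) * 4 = 31.30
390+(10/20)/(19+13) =24961/64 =390.02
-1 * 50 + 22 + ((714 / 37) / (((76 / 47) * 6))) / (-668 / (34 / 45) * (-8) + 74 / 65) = -87923135889 / 3140143528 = -28.00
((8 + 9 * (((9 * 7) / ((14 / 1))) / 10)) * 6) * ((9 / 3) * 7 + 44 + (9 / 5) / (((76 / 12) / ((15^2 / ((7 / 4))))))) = 1952823 / 266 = 7341.44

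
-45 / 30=-3 / 2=-1.50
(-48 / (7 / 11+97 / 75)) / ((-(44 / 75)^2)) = 1265625 / 17512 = 72.27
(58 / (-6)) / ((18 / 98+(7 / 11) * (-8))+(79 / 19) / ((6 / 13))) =-593978 / 252023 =-2.36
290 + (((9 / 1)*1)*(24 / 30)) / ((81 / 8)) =13082 / 45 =290.71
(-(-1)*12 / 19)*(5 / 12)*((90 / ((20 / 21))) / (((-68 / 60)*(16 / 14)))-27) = -7155 / 272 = -26.31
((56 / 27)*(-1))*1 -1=-83 / 27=-3.07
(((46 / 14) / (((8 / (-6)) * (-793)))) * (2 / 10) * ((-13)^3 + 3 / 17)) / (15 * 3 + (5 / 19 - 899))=8160101 / 5102423690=0.00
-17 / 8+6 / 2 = 7 / 8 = 0.88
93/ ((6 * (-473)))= -31/ 946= -0.03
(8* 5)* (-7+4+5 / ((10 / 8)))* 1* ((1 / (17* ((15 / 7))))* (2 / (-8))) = -14 / 51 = -0.27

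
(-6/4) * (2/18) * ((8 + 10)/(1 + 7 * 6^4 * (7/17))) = -51/63521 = -0.00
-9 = -9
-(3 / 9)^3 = -1 / 27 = -0.04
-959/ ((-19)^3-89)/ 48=959/ 333504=0.00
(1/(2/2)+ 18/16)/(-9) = -17/72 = -0.24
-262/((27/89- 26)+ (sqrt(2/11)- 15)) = 1037651*sqrt(22)/72145941+ 464517878/72145941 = 6.51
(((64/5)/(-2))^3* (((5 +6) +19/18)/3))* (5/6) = -1777664/2025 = -877.86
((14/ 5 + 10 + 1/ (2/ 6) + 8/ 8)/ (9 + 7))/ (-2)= -21/ 40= -0.52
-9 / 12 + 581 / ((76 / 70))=40613 / 76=534.38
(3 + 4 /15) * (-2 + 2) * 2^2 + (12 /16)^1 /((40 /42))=63 /80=0.79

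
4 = 4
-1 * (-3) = 3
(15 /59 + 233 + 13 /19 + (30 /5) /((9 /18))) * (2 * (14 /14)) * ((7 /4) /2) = 1929879 /4484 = 430.39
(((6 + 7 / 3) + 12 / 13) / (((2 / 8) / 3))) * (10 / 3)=14440 / 39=370.26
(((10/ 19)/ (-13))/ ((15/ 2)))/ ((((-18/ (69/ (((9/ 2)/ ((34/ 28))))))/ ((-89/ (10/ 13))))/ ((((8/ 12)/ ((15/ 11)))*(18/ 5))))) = -1531156/ 1346625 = -1.14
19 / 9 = 2.11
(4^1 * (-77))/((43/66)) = -20328/43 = -472.74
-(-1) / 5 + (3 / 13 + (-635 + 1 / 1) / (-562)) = 28473 / 18265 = 1.56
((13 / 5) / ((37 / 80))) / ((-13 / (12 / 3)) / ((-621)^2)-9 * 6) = -0.10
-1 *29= -29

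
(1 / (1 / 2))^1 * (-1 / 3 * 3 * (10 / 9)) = -2.22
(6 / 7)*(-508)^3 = -786579072 / 7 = -112368438.86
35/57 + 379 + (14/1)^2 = 32810/57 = 575.61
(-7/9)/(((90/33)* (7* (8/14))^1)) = -77/1080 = -0.07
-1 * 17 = -17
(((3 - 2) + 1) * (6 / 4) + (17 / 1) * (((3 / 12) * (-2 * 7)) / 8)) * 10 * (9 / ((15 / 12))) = -639 / 2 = -319.50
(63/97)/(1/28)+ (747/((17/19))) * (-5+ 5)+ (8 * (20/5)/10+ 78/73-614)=-20943684/35405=-591.55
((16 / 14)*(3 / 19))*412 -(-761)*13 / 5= 1365209 / 665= 2052.95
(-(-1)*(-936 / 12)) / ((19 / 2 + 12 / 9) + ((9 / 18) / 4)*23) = -1872 / 329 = -5.69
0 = 0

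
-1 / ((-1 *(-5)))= -1 / 5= -0.20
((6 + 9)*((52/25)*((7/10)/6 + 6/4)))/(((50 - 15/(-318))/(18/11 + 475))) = 700810838/1458875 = 480.38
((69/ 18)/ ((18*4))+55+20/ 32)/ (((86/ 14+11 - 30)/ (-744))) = 5219501/ 1620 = 3221.91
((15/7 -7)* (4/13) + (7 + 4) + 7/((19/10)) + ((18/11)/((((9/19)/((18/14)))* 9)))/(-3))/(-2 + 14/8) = -52.10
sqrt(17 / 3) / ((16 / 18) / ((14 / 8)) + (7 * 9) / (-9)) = -21 * sqrt(51) / 409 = -0.37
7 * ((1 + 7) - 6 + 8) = 70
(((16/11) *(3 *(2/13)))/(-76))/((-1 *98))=12/133133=0.00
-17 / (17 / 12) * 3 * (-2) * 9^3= 52488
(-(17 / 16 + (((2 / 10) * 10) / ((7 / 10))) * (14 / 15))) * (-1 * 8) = 179 / 6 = 29.83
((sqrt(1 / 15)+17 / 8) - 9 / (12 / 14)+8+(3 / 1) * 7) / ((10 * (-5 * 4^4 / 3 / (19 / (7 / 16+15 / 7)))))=-13167 / 369920 - 133 * sqrt(15) / 1156000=-0.04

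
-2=-2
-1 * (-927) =927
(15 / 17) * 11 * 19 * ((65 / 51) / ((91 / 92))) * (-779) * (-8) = 2995722400 / 2023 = 1480831.64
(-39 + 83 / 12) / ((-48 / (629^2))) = 152321785 / 576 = 264447.54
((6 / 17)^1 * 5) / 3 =10 / 17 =0.59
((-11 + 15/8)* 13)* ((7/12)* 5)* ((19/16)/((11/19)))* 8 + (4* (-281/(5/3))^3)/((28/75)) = -3796172221477/73920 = -51355143.69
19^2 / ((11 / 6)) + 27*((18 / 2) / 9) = 2463 / 11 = 223.91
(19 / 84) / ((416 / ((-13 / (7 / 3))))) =-0.00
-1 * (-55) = 55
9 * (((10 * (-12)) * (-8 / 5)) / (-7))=-1728 / 7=-246.86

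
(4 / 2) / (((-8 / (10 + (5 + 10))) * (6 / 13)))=-325 / 24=-13.54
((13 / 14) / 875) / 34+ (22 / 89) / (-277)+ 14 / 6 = 71849293967 / 30803923500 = 2.33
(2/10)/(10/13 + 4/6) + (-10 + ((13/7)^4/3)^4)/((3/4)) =102204662307918214771/323024085136521720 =316.40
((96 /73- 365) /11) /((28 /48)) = -318588 /5621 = -56.68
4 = 4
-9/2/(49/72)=-324/49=-6.61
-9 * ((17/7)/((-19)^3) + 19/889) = -1153458/6097651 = -0.19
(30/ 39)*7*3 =16.15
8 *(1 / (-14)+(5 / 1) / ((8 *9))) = -1 / 63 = -0.02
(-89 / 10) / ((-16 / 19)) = 10.57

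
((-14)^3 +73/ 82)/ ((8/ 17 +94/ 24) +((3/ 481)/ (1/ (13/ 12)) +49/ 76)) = -16129189110/ 29627297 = -544.40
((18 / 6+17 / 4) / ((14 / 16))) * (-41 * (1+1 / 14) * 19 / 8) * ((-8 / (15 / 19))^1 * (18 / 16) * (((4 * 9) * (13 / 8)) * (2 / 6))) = 150659379 / 784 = 192167.58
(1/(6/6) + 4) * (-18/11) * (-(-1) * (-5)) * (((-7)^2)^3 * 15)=794130750/11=72193704.55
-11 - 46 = -57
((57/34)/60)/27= 19/18360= 0.00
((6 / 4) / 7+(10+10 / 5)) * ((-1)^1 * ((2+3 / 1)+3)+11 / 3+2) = -57 / 2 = -28.50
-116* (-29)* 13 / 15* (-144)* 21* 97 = -4275940032 / 5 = -855188006.40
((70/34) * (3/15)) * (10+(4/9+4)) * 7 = 6370/153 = 41.63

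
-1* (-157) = 157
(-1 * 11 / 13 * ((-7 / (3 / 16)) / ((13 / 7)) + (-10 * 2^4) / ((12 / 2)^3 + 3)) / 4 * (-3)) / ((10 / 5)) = -81554 / 12337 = -6.61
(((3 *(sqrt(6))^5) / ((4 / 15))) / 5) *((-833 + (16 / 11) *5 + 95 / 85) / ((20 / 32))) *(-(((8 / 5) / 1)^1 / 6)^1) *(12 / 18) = 88820352 *sqrt(6) / 4675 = 46537.87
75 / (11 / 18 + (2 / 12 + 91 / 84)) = 2700 / 67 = 40.30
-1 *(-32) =32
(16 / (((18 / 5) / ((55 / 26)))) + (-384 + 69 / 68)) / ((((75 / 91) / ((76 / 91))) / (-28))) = 1581226892 / 149175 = 10599.81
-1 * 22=-22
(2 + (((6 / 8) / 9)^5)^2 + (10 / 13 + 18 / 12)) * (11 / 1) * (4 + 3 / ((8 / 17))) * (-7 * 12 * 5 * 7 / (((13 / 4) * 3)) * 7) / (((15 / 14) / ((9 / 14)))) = -1076143882401881755 / 1744005758976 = -617052.94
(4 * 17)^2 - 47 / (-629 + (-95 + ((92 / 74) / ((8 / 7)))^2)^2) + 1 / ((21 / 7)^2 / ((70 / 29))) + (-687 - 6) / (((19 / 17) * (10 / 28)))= 280791126037947947212 / 97222970094307515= 2888.12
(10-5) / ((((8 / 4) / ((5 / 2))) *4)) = 25 / 16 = 1.56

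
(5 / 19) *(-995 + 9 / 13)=-64630 / 247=-261.66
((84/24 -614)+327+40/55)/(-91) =6221/2002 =3.11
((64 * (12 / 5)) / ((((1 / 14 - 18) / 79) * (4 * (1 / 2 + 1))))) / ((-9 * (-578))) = -70784 / 3264255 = -0.02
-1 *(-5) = 5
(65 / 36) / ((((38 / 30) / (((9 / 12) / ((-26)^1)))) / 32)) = -25 / 19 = -1.32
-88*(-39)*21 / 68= 18018 / 17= 1059.88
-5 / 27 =-0.19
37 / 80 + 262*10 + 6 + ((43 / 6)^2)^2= 17056741 / 3240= 5264.43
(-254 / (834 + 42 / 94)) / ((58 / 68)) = -23876 / 66903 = -0.36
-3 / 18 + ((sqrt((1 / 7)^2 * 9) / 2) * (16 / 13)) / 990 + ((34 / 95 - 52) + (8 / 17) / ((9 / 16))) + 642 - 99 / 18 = 8519161523 / 14549535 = 585.53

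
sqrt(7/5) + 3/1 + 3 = sqrt(35)/5 + 6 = 7.18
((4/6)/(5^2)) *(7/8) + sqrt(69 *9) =7/300 + 3 *sqrt(69) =24.94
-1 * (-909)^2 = -826281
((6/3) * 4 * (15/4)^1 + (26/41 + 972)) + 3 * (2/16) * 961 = 447067/328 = 1363.01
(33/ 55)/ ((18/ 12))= 2/ 5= 0.40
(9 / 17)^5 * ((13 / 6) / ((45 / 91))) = 2587221 / 14198570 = 0.18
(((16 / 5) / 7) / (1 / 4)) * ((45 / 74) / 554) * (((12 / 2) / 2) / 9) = 48 / 71743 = 0.00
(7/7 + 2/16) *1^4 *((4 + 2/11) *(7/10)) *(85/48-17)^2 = 86032121/112640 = 763.78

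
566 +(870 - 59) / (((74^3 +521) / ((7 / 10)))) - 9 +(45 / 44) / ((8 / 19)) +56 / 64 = 560.31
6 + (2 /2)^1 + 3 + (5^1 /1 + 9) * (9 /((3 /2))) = 94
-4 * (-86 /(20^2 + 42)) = 172 /221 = 0.78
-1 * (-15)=15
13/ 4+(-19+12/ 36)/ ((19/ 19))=-185/ 12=-15.42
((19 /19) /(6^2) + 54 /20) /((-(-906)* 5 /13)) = 6383 /815400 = 0.01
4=4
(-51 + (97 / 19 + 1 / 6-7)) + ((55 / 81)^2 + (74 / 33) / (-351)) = -1863676073 / 35652474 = -52.27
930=930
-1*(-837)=837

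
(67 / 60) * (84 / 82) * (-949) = -445081 / 410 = -1085.56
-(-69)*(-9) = -621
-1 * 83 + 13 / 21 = -1730 / 21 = -82.38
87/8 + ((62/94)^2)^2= 11.06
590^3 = 205379000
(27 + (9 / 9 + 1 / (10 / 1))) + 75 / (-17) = 4027 / 170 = 23.69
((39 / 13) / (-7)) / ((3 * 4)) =-1 / 28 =-0.04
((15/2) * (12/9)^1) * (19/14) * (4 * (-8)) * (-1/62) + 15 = 22.00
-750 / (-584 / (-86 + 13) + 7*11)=-150 / 17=-8.82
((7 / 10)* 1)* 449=3143 / 10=314.30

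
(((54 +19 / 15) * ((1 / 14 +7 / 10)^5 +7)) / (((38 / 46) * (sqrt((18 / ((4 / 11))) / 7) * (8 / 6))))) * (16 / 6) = 14567265488288 * sqrt(154) / 493968234375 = 365.96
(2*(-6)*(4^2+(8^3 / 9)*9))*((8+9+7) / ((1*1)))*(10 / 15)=-101376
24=24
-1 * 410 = -410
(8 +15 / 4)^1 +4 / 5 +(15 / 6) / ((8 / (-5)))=879 / 80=10.99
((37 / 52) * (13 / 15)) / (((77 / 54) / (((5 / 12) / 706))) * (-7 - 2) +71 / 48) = -148 / 5218397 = -0.00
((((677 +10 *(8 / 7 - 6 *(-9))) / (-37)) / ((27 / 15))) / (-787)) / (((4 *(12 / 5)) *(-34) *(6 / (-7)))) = 214975 / 2566199232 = 0.00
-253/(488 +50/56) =-7084/13689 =-0.52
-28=-28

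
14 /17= 0.82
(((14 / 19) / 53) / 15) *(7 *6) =196 / 5035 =0.04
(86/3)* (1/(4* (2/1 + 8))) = 0.72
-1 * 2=-2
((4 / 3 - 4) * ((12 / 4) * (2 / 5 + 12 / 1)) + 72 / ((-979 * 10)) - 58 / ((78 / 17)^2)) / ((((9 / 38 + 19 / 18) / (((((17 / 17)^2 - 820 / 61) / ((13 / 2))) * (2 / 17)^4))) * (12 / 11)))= 5838701548196 / 220159716733333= 0.03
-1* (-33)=33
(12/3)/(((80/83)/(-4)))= -83/5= -16.60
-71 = -71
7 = 7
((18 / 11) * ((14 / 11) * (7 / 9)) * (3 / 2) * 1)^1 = 2.43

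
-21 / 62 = -0.34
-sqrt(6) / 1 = -sqrt(6) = -2.45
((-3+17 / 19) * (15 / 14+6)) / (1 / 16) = -31680 / 133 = -238.20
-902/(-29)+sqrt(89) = sqrt(89)+902/29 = 40.54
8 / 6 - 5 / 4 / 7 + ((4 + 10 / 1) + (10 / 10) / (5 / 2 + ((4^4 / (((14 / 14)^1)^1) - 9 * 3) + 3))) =85315 / 5628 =15.16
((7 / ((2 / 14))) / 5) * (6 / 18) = 3.27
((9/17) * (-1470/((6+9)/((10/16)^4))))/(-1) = 275625/34816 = 7.92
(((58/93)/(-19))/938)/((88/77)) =-29/947112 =-0.00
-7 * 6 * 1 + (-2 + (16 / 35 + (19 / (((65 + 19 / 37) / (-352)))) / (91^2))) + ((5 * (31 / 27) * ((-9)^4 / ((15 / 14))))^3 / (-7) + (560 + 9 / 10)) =-6206206261234.66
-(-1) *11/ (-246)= -0.04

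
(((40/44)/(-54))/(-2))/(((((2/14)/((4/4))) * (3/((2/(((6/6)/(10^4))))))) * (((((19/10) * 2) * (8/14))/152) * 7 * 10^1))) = 350000/891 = 392.82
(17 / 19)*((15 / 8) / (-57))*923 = -78455 / 2888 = -27.17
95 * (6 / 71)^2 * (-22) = -14.93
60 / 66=10 / 11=0.91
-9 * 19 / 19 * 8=-72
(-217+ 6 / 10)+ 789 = 2863 / 5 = 572.60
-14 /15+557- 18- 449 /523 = 4214398 /7845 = 537.21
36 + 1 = 37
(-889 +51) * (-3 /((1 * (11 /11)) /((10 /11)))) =25140 /11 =2285.45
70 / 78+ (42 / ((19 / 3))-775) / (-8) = 574681 / 5928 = 96.94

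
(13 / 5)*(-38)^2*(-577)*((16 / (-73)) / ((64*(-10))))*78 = -105606579 / 1825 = -57866.62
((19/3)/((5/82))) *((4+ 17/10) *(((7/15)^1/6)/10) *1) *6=103607/3750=27.63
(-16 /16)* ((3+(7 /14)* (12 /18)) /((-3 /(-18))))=-20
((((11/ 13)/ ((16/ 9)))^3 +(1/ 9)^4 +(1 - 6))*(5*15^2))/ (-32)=36104272188625/ 209926619136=171.99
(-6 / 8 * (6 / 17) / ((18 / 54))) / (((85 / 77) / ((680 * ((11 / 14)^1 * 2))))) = -13068 / 17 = -768.71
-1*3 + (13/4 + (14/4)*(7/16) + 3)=4.78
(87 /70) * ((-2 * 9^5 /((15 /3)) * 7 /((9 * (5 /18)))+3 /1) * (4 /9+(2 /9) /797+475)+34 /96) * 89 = -15522742867932347 /4463200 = -3477940237.48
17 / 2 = 8.50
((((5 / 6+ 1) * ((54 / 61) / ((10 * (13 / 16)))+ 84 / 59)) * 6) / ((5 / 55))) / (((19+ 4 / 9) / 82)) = 32017619304 / 40938625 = 782.09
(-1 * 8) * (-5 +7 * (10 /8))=-30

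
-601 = -601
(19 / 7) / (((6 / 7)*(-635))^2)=133 / 14516100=0.00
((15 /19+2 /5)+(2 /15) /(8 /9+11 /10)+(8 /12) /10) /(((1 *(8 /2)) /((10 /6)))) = 33751 /61218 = 0.55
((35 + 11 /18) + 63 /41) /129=27415 /95202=0.29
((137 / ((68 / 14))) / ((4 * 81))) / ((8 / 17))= 959 / 5184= 0.18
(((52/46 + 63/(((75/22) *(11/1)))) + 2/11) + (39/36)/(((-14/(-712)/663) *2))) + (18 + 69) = 1625252339/88550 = 18354.06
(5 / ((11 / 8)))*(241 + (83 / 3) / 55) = 318784 / 363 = 878.19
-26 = -26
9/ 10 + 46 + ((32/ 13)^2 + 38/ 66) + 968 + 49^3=6618255733/ 55770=118670.53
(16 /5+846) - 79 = 3851 /5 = 770.20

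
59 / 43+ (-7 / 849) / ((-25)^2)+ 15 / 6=176697523 / 45633750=3.87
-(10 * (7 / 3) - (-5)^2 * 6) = 380 / 3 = 126.67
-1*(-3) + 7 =10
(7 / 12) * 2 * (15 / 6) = 35 / 12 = 2.92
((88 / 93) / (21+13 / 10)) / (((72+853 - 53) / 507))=18590 / 753517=0.02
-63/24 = -21/8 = -2.62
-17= -17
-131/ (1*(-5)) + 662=3441/ 5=688.20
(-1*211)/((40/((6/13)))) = -633/260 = -2.43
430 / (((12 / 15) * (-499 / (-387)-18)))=-416025 / 12934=-32.17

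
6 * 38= 228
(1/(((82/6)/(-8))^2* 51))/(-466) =-96/6658441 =-0.00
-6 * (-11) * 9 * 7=4158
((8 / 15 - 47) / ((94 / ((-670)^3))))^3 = 9212373950165167379264731000000 / 2803221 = 3286353073897907934930828.00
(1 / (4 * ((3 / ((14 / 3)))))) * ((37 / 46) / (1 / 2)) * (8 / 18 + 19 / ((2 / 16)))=177674 / 1863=95.37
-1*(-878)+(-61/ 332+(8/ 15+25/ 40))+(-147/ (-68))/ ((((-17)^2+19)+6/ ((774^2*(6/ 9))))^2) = 62555412868708629029131/ 71168622348407359080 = 878.97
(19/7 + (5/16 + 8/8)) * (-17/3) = -7667/336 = -22.82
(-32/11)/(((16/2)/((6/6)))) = -4/11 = -0.36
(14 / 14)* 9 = 9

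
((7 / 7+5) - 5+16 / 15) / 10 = 31 / 150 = 0.21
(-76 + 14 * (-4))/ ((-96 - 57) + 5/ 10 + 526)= -88/ 249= -0.35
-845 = -845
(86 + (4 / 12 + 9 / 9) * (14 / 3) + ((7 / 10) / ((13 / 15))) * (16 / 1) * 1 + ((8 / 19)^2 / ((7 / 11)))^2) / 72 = 39307612615 / 26896690548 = 1.46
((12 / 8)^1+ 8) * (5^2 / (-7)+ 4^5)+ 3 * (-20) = 134877 / 14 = 9634.07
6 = 6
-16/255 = -0.06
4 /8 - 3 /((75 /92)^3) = -1416751 /281250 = -5.04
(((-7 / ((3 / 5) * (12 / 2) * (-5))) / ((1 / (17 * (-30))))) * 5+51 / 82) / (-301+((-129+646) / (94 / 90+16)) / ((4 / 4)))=186992299 / 51070092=3.66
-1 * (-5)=5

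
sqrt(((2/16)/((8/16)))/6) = sqrt(6)/12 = 0.20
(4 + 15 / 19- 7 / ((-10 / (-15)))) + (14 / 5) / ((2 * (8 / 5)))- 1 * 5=-1495 / 152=-9.84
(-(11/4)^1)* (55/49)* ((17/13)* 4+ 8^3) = -1017005/637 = -1596.55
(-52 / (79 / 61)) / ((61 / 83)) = -4316 / 79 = -54.63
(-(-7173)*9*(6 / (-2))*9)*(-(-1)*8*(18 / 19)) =-250997616 / 19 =-13210400.84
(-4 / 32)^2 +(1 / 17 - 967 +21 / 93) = -32604849 / 33728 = -966.70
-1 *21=-21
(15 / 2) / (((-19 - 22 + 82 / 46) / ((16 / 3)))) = -1.02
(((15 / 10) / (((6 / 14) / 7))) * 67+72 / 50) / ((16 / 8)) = 82147 / 100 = 821.47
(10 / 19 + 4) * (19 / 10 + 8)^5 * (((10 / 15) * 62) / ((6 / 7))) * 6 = 29578960518723 / 237500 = 124542991.66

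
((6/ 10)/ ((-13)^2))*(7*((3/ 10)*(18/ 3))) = 189/ 4225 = 0.04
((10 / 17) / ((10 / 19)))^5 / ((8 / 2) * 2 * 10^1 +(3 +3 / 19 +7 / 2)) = 0.02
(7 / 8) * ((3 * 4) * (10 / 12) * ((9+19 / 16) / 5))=1141 / 64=17.83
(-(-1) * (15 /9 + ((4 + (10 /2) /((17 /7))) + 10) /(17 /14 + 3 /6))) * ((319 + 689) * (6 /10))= 6673.55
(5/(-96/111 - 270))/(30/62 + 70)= -1147/4379614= -0.00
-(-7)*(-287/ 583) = -2009/ 583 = -3.45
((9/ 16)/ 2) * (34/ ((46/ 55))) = 8415/ 736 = 11.43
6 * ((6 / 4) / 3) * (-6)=-18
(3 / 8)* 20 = 15 / 2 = 7.50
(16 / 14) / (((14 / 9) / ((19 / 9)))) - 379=-18495 / 49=-377.45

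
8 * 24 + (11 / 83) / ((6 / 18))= 15969 / 83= 192.40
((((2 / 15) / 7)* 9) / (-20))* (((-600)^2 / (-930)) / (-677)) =-720 / 146909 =-0.00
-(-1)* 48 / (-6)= -8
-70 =-70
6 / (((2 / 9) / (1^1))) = 27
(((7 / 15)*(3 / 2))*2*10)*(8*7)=784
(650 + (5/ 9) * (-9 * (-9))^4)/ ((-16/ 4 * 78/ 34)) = -406563415/ 156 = -2606175.74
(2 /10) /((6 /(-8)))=-4 /15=-0.27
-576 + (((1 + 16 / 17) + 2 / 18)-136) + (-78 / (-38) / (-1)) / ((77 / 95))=-8393729 / 11781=-712.48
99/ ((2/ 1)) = 99/ 2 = 49.50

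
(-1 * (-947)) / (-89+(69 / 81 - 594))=-25569 / 18418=-1.39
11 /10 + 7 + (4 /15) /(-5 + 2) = 721 /90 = 8.01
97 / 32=3.03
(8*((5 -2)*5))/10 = 12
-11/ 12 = -0.92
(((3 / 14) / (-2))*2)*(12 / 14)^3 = -324 / 2401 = -0.13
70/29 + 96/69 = 2538/667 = 3.81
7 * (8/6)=28/3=9.33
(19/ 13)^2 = 361/ 169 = 2.14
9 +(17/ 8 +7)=18.12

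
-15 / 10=-3 / 2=-1.50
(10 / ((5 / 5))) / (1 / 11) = 110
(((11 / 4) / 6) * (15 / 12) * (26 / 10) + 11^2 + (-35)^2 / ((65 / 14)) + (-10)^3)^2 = 586530817609 / 1557504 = 376583.83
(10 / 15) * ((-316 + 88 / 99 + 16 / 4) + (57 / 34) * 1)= -94687 / 459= -206.29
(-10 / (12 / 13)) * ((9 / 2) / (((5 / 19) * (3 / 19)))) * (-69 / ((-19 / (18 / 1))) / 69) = -2223 / 2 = -1111.50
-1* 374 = -374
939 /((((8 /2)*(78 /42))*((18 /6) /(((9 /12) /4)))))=6573 /832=7.90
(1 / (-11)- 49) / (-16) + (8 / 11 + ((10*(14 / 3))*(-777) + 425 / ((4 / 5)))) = -785949 / 22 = -35724.95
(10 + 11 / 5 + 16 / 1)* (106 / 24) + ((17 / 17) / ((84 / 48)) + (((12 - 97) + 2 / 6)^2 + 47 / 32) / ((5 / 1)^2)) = 4152133 / 10080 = 411.92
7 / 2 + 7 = 21 / 2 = 10.50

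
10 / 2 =5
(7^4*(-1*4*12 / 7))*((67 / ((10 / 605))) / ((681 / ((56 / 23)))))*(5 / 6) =-3114385120 / 15663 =-198837.08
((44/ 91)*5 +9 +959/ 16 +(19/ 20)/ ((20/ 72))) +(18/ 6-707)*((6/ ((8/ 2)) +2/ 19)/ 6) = -235647059/ 2074800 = -113.58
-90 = -90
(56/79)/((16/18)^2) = 0.90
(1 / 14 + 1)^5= 759375 / 537824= 1.41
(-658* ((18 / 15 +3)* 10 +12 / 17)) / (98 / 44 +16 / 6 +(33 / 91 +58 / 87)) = -2869114248 / 604775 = -4744.10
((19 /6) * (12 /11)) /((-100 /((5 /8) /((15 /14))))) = -133 /6600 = -0.02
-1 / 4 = -0.25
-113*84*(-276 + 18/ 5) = 2585620.80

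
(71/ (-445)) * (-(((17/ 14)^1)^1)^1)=1207/ 6230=0.19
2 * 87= 174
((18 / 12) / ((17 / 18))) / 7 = 27 / 119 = 0.23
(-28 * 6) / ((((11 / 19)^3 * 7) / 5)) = -618.39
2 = 2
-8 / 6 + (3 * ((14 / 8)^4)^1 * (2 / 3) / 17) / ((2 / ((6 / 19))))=-143767 / 124032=-1.16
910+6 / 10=4553 / 5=910.60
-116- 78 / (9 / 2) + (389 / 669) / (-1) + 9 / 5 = -147308 / 1115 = -132.11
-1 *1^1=-1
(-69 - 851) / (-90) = 92 / 9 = 10.22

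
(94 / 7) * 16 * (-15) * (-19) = 428640 / 7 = 61234.29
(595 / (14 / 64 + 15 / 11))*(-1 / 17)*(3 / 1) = -36960 / 557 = -66.36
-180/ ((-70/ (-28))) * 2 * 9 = -1296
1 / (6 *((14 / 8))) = 2 / 21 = 0.10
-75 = -75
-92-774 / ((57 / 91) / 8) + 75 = -188147 / 19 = -9902.47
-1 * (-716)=716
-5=-5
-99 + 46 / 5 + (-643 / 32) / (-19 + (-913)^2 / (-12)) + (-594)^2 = 352746.20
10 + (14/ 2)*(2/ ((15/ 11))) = 304/ 15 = 20.27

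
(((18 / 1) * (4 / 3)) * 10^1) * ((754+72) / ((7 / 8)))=226560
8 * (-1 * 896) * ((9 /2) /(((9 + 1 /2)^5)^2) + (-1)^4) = -7168.00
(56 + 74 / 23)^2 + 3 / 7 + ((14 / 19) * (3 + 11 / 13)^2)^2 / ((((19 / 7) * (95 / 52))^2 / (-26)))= 7658230021483435 / 2264741665459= 3381.50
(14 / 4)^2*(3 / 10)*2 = 7.35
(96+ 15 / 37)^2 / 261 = 48749 / 1369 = 35.61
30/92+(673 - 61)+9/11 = 310251/506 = 613.14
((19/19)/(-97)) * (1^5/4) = -1/388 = -0.00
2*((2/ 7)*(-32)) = -128/ 7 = -18.29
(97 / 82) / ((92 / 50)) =2425 / 3772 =0.64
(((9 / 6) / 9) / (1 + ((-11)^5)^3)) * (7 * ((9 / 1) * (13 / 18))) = -13 / 7160996861855400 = -0.00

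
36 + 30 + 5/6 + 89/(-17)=61.60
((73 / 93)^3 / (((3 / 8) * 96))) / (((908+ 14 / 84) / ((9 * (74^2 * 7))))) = 7455899822 / 1460980431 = 5.10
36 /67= 0.54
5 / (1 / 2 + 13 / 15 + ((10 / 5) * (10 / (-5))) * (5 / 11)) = -1650 / 149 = -11.07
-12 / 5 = -2.40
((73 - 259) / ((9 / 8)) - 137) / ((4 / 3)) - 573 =-3199 / 4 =-799.75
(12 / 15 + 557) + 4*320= 9189 / 5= 1837.80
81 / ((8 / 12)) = 243 / 2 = 121.50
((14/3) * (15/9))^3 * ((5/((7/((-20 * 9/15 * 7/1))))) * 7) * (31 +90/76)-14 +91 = -29363874491/4617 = -6359946.82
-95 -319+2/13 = -5380/13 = -413.85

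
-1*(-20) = 20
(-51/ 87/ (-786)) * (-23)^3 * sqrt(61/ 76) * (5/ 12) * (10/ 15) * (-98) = 50675555 * sqrt(1159)/ 7795548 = 221.31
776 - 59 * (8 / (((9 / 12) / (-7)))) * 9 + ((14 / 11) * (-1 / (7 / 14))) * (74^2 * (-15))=2744584 / 11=249507.64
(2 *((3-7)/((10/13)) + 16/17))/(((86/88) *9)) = -31856/32895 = -0.97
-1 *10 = -10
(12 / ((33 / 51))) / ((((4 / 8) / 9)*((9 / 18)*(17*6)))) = 72 / 11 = 6.55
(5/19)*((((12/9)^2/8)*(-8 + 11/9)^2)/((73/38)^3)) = 107462480/283593393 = 0.38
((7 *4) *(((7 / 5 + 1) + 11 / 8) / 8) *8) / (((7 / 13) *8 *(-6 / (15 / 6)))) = -1963 / 192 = -10.22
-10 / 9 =-1.11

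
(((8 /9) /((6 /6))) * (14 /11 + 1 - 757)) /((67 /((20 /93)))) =-2.15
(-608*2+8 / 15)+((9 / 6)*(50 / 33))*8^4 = 1335448 / 165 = 8093.62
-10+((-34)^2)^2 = 1336326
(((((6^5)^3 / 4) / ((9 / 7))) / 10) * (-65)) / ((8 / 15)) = -1114240458240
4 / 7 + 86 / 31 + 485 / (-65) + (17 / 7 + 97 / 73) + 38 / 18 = 464020 / 264771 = 1.75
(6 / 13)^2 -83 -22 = -17709 / 169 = -104.79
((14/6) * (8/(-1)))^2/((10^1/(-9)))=-1568/5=-313.60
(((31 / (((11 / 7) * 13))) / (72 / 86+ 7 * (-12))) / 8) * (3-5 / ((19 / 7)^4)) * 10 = -8840142745 / 133283978256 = -0.07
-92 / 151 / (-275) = 92 / 41525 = 0.00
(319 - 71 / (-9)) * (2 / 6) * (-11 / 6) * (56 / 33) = -82376 / 243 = -339.00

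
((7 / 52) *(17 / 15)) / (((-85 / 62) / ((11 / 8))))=-2387 / 15600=-0.15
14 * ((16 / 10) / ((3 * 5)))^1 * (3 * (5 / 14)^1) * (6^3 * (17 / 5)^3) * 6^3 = 1833767424 / 625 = 2934027.88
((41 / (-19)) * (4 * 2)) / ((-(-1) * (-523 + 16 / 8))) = 0.03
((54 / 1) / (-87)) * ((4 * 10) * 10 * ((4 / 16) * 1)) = -1800 / 29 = -62.07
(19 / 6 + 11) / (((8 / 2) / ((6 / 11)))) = 85 / 44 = 1.93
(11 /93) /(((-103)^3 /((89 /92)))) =-979 /9349372212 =-0.00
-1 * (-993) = 993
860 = 860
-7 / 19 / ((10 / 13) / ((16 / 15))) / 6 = -364 / 4275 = -0.09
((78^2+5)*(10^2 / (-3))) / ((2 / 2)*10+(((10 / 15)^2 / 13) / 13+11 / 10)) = -3087123000 / 168871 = -18280.95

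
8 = 8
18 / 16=9 / 8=1.12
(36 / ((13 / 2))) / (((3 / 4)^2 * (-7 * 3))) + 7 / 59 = -0.35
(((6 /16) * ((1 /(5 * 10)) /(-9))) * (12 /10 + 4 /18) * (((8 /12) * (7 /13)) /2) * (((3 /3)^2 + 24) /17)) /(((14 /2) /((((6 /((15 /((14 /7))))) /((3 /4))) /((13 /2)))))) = -128 /17453475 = -0.00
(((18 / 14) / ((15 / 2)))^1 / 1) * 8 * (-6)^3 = -296.23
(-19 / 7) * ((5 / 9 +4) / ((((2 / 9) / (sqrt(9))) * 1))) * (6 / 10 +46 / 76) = -28167 / 140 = -201.19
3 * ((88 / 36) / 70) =11 / 105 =0.10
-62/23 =-2.70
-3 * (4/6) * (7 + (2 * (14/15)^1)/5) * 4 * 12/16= -1106/25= -44.24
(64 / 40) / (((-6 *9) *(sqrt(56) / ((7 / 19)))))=-sqrt(14) / 2565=-0.00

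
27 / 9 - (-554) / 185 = 1109 / 185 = 5.99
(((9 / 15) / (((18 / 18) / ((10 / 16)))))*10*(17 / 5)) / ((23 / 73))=3723 / 92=40.47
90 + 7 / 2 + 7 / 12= 1129 / 12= 94.08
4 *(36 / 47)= 144 / 47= 3.06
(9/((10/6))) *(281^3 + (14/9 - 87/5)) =2995383396/25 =119815335.84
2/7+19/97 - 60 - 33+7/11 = -686267/7469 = -91.88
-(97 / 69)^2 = -9409 / 4761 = -1.98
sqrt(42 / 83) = sqrt(3486) / 83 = 0.71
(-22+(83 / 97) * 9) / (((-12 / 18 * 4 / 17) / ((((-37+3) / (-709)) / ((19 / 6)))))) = 189873 / 137546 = 1.38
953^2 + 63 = 908272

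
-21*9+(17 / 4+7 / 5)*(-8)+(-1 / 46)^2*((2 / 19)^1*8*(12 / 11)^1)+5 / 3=-385636048 / 1658415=-232.53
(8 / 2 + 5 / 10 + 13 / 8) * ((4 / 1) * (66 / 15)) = 539 / 5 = 107.80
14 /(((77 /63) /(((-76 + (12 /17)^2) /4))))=-687330 /3179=-216.21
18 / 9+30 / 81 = 64 / 27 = 2.37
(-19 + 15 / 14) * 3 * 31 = -1667.36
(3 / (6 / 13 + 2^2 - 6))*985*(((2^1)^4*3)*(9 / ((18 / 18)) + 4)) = -1198548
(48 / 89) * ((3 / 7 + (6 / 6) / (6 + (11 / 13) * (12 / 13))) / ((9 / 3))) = 36968 / 356979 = 0.10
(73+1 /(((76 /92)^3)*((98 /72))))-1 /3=74581874 /1008273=73.97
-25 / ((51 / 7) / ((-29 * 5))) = 25375 / 51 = 497.55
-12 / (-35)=12 / 35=0.34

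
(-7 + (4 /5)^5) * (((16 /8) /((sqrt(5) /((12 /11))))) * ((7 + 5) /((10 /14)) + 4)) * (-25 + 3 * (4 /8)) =3182.30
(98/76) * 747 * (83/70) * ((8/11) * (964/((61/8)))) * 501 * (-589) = -103966439347008/3355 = -30988506511.78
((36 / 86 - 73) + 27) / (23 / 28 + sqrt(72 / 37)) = 9340576 / 317125 - 1843968* sqrt(74) / 317125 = -20.57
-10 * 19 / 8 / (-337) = 95 / 1348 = 0.07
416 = 416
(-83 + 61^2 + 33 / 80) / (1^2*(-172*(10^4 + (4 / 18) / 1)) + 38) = -2619657 / 1238400160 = -0.00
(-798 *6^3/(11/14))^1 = -2413152/11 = -219377.45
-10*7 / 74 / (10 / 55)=-5.20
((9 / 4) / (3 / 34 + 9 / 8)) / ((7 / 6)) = 612 / 385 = 1.59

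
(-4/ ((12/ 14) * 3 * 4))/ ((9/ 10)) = -35/ 81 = -0.43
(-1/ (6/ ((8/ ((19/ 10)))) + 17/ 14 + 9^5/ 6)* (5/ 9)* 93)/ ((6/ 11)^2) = -1312850/ 74421693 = -0.02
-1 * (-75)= 75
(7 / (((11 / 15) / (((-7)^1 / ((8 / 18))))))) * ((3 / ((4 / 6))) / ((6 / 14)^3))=-8594.49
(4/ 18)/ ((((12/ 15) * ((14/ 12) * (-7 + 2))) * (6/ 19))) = -19/ 126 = -0.15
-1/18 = -0.06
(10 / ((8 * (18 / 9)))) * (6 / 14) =15 / 56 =0.27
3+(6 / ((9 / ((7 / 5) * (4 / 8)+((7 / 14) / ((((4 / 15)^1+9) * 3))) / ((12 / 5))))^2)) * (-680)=-2085781037 / 93900060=-22.21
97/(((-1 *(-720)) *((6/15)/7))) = 679/288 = 2.36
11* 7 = 77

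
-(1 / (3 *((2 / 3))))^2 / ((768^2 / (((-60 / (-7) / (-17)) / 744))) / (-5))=-25 / 17406885888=-0.00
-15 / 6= -5 / 2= -2.50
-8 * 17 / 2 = -68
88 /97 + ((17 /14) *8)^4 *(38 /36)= 19704839576 /2096073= 9400.84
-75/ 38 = -1.97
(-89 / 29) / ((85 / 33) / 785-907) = 461109 / 136275350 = 0.00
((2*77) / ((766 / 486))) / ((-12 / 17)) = -106029 / 766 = -138.42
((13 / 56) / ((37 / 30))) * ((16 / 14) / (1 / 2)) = 780 / 1813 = 0.43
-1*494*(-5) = 2470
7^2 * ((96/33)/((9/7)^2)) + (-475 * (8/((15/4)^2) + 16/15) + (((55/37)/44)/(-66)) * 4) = -45537959/65934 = -690.66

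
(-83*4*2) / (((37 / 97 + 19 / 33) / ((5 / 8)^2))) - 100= -9093275 / 24512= -370.97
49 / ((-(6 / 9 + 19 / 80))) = -54.19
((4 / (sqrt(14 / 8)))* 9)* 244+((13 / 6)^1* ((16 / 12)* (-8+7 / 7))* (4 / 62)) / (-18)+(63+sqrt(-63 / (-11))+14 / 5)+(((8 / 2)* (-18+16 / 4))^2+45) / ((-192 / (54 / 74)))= 3* sqrt(77) / 11+1598967577 / 29730240+17568* sqrt(7) / 7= 6696.26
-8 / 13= -0.62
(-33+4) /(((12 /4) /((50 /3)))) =-161.11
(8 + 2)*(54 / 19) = 540 / 19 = 28.42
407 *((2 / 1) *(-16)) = -13024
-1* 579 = -579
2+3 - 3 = 2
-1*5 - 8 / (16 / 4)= -7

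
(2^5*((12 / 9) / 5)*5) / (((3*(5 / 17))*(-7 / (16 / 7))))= -34816 / 2205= -15.79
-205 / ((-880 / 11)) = 41 / 16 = 2.56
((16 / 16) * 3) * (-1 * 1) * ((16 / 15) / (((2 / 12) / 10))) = -192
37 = 37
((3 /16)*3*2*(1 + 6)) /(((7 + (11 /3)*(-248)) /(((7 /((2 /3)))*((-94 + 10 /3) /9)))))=2499 /2707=0.92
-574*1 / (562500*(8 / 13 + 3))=-3731 / 13218750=-0.00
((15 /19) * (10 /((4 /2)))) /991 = 75 /18829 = 0.00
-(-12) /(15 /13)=52 /5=10.40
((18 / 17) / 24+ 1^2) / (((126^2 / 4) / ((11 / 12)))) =781 / 3238704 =0.00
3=3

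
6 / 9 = 2 / 3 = 0.67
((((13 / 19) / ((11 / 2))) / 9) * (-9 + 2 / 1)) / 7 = -26 / 1881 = -0.01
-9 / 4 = -2.25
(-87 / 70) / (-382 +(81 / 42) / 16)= 1392 / 427705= 0.00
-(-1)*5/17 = 5/17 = 0.29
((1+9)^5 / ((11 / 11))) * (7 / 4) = 175000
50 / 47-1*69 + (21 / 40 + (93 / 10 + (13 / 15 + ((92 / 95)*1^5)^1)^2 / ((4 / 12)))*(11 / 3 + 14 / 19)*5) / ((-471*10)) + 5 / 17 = -629405352556837 / 9292466199600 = -67.73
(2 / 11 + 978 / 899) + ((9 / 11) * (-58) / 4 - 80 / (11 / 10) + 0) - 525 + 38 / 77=-84151315 / 138446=-607.83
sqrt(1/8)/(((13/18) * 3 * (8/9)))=27 * sqrt(2)/208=0.18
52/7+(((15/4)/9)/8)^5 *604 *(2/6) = 317998655189/42807066624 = 7.43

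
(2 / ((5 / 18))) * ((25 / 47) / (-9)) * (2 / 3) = -40 / 141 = -0.28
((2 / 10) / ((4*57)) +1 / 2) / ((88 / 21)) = 3997 / 33440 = 0.12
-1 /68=-0.01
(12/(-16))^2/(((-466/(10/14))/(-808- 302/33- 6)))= 101865/143528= 0.71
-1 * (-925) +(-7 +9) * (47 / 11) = 10269 / 11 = 933.55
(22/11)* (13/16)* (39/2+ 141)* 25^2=2608125/16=163007.81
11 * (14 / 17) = 154 / 17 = 9.06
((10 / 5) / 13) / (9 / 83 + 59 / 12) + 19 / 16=1268107 / 1041040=1.22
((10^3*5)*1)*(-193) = -965000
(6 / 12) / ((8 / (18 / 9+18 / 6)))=5 / 16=0.31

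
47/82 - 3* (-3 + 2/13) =9713/1066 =9.11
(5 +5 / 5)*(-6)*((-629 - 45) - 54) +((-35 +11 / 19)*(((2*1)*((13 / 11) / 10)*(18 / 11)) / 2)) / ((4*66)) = 13255469487 / 505780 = 26207.97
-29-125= -154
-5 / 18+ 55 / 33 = 25 / 18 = 1.39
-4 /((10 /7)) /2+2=3 /5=0.60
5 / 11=0.45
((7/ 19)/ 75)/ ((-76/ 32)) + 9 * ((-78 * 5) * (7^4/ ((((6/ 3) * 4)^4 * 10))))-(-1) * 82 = -13723978301/ 110899200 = -123.75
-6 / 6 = -1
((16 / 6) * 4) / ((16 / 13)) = 8.67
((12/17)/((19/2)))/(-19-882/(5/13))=-120/3734203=-0.00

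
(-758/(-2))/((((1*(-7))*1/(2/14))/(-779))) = 295241/49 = 6025.33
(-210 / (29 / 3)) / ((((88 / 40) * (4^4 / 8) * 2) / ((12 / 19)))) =-4725 / 48488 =-0.10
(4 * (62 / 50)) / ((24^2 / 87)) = 899 / 1200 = 0.75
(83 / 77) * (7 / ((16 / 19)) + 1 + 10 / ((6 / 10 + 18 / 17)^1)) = 2872547 / 173712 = 16.54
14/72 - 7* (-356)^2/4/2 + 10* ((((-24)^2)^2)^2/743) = 39624146915849/26748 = 1481387278.15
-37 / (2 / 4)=-74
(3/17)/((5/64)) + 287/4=25163/340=74.01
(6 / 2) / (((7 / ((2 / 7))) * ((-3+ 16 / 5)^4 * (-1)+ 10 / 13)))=16250 / 101871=0.16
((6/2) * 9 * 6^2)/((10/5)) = 486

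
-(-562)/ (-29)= -562/ 29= -19.38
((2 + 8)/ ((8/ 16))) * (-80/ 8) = -200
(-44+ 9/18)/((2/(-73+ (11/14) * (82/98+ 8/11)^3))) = 1213618117197/797189624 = 1522.37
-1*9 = -9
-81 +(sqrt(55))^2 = -26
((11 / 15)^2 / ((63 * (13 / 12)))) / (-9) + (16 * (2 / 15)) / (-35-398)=-1388932 / 239373225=-0.01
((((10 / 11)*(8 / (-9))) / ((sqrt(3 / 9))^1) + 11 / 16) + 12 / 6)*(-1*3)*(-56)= 903 / 2 -4480*sqrt(3) / 33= 216.36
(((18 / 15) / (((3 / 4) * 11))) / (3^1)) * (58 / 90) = 232 / 7425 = 0.03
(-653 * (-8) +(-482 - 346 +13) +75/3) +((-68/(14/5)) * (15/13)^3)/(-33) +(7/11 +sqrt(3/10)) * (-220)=726602936/169169 - 22 * sqrt(30)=4174.63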